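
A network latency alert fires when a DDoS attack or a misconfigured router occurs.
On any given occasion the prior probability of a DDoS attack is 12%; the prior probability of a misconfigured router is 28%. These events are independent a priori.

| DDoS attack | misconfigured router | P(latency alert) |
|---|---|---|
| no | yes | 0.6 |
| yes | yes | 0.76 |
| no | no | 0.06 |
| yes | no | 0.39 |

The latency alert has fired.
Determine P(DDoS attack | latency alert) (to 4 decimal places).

P(latency alert) = 0.06·0.88·0.72 + 0.6·0.88·0.28 + 0.39·0.12·0.72 + 0.76·0.12·0.28 = 0.038016 + 0.147840 + 0.033696 + 0.025536 = 0.245088
The DDoS attack-present share is 0.033696 + 0.025536 = 0.059232.
So P(DDoS attack | latency alert) = 0.059232/0.245088 ≈ 0.2417.

P(DDoS attack | latency alert) ≈ 0.2417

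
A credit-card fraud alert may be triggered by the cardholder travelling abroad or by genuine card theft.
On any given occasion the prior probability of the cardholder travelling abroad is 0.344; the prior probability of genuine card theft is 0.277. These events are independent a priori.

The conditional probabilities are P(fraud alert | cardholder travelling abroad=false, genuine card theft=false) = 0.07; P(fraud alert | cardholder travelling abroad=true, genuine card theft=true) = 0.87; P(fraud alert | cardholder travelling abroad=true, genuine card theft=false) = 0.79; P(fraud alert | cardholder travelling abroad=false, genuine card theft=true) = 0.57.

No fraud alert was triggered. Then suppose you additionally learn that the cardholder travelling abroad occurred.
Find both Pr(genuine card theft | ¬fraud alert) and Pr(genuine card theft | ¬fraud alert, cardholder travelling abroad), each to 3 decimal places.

By total probability over the 4 (cardholder travelling abroad, genuine card theft) configurations:
  P(¬fraud alert) = 0.93·0.656·0.723 + 0.43·0.656·0.277 + 0.21·0.344·0.723 + 0.13·0.344·0.277
        = 0.441088 + 0.078136 + 0.052230 + 0.012387 = 0.583841
Configurations with genuine card theft contribute 0.090523, so
  P(genuine card theft | ¬fraud alert) = 0.090523 / 0.583841 ≈ 0.155

With the extra evidence:
P(¬fraud alert | cardholder travelling abroad) = 0.21*0.723 + 0.13*0.277 = 0.151830 + 0.036010 = 0.187840
Of this, 0.036010 comes from 0.13*0.277 (the genuine card theft=true cases).
P(genuine card theft | ¬fraud alert, cardholder travelling abroad) = 0.036010 / 0.187840 ≈ 0.192

Pr(genuine card theft | ¬fraud alert) ≈ 0.155; Pr(genuine card theft | ¬fraud alert, cardholder travelling abroad) ≈ 0.192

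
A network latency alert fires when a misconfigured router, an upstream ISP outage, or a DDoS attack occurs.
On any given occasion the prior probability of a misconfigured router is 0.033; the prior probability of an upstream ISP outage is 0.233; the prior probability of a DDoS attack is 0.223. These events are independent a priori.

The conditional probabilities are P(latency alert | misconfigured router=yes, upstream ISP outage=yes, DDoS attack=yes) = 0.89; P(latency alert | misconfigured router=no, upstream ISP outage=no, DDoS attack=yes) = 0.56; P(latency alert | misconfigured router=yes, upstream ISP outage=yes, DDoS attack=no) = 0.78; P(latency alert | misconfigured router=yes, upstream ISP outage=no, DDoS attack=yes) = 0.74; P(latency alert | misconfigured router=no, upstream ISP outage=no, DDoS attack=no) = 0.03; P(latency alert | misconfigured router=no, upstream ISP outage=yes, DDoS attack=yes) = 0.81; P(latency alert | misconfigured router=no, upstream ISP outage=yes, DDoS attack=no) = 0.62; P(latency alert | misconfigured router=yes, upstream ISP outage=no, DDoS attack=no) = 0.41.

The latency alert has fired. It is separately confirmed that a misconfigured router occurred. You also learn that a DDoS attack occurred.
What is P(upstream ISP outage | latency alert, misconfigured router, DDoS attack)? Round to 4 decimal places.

Weight on upstream ISP outage=true, given the evidence: 0.89×0.233 = 0.207370
The normalizing constant is 0.74×0.767 + 0.89×0.233 = 0.774950
P(upstream ISP outage | latency alert, misconfigured router, DDoS attack) = 0.207370/0.774950 ≈ 0.2676

P(upstream ISP outage | latency alert, misconfigured router, DDoS attack) ≈ 0.2676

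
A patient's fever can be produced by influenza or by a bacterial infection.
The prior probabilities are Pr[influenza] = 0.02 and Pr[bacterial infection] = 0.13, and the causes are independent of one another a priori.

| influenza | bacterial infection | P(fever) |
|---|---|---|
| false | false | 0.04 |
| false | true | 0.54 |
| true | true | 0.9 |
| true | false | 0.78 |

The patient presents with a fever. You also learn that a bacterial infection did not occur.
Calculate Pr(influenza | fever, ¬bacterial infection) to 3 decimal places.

Sum P(fever|·) weighted by the priors over both values of influenza:
  P(fever | ¬bacterial infection) = 0.04×0.98 + 0.78×0.02
        = 0.039200 + 0.015600 = 0.054800
The terms with influenza present sum to 0.015600, so
  P(influenza | fever, ¬bacterial infection) = 0.015600 / 0.054800 ≈ 0.285

Pr(influenza | fever, ¬bacterial infection) ≈ 0.285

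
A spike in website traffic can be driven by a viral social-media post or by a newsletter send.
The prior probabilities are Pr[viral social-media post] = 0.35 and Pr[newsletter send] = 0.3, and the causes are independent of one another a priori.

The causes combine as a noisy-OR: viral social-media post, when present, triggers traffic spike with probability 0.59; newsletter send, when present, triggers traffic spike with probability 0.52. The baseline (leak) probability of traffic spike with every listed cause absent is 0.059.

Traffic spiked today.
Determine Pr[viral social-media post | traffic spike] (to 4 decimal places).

Pr[viral social-media post | traffic spike] ≈ 0.6383

Under noisy-OR, P(traffic spike | causes) = 1 − (1−0.059)·∏(1−qᵢ) over the active causes.
P(traffic spike) = 0.059·0.65·0.7 + 0.54832·0.65·0.3 + 0.61419·0.35·0.7 + 0.814811·0.35·0.3 = 0.026845 + 0.106922 + 0.150477 + 0.085555 = 0.369799
The viral social-media post-present share is 0.150477 + 0.085555 = 0.236032.
So P(viral social-media post | traffic spike) = 0.236032/0.369799 ≈ 0.6383.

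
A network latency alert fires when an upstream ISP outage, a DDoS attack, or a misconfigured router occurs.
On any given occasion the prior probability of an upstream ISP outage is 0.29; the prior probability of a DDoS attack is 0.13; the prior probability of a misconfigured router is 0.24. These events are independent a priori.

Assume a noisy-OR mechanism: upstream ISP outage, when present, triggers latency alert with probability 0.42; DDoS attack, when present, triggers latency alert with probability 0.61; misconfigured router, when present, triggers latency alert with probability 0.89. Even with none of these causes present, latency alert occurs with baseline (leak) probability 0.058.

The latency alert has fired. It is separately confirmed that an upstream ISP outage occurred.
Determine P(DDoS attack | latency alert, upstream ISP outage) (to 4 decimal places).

P(DDoS attack | latency alert, upstream ISP outage) ≈ 0.1790

Under noisy-OR, P(latency alert | causes) = 1 − (1−0.058)·∏(1−qᵢ) over the active causes.
Weight on DDoS attack=true, given the evidence: 0.077748 + 0.030469 = 0.108217
The normalizing constant is 0.45364×0.87×0.76 + 0.9399×0.87×0.24 + 0.78692×0.13×0.76 + 0.976561×0.13×0.24 = 0.604415
P(DDoS attack | latency alert, upstream ISP outage) = 0.108217/0.604415 ≈ 0.1790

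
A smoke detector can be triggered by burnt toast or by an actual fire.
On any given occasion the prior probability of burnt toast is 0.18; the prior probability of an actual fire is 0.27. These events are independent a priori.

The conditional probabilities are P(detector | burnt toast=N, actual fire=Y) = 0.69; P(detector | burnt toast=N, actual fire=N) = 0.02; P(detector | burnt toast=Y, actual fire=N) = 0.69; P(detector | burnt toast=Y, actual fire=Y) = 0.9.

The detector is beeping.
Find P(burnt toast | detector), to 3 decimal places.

Numerator (weight on configurations with burnt toast): 0.090666 + 0.043740 = 0.134406
The normalizing constant is 0.02*0.82*0.73 + 0.69*0.82*0.27 + 0.69*0.18*0.73 + 0.9*0.18*0.27 = 0.299144
Posterior = 0.134406 / 0.299144 ≈ 0.449

P(burnt toast | detector) ≈ 0.449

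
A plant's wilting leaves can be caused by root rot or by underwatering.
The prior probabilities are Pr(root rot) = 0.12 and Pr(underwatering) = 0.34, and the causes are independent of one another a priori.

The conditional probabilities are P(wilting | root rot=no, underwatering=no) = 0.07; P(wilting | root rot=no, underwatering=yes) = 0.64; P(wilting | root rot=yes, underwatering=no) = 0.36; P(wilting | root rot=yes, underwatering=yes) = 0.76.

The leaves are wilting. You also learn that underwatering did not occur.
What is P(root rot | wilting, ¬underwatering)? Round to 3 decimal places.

P(root rot | wilting, ¬underwatering) ≈ 0.412

By total probability over both values of root rot:
  P(wilting | ¬underwatering) = 0.07·0.88 + 0.36·0.12
        = 0.061600 + 0.043200 = 0.104800
Keeping only the root rot-present terms gives 0.043200, so
  P(root rot | wilting, ¬underwatering) = 0.043200 / 0.104800 ≈ 0.412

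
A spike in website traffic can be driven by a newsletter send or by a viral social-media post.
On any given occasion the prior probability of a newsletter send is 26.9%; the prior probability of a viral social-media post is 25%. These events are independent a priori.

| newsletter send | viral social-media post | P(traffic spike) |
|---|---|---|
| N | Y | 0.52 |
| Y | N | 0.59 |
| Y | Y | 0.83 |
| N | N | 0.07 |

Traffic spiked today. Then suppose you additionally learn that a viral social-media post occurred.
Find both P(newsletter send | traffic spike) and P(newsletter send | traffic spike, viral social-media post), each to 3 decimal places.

Enumerate the 4 (newsletter send, viral social-media post) configurations and weight by the priors:
  P(traffic spike) = 0.07·0.731·0.75 + 0.52·0.731·0.25 + 0.59·0.269·0.75 + 0.83·0.269·0.25
        = 0.038378 + 0.095030 + 0.119032 + 0.055817 = 0.308257
Keeping only the newsletter send-present terms gives 0.174849, so
  P(newsletter send | traffic spike) = 0.174849 / 0.308257 ≈ 0.567

Now condition on the additional information:
By total probability over both values of newsletter send:
  P(traffic spike | viral social-media post) = 0.52·0.731 + 0.83·0.269
        = 0.380120 + 0.223270 = 0.603390
Keeping only the newsletter send-present terms gives 0.223270, so
  P(newsletter send | traffic spike, viral social-media post) = 0.223270 / 0.603390 ≈ 0.370
Conditioning on viral social-media post lowers the posterior on newsletter send: the classic explaining-away effect in a common-effect structure.

P(newsletter send | traffic spike) ≈ 0.567; P(newsletter send | traffic spike, viral social-media post) ≈ 0.370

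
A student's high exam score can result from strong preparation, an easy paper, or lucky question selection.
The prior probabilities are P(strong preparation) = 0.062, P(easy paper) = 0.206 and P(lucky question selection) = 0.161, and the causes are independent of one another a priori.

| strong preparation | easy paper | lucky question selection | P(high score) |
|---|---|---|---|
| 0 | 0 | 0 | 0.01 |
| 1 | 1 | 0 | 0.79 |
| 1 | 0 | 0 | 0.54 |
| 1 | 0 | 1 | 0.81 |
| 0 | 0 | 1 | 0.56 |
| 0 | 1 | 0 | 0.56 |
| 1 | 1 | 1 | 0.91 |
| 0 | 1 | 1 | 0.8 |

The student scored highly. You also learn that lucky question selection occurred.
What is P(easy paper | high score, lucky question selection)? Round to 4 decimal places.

P(easy paper | high score, lucky question selection) ≈ 0.2667

P(high score | lucky question selection) = 0.56×0.938×0.794 + 0.8×0.938×0.206 + 0.81×0.062×0.794 + 0.91×0.062×0.206 = 0.417072 + 0.154582 + 0.039875 + 0.011623 = 0.623152
Of this, 0.166205 comes from 0.154582 + 0.011623 (the easy paper=true cases).
Hence the posterior is 0.166205/0.623152 ≈ 0.2667.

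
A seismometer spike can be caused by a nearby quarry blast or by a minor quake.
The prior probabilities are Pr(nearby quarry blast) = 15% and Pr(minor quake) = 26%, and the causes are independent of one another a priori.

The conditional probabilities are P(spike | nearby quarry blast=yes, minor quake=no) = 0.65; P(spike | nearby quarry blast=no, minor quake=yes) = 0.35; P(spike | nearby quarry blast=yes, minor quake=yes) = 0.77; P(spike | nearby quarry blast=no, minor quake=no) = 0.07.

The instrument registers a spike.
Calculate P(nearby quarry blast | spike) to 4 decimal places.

By total probability over the 4 (nearby quarry blast, minor quake) configurations:
  P(spike) = 0.07*0.85*0.74 + 0.35*0.85*0.26 + 0.65*0.15*0.74 + 0.77*0.15*0.26
        = 0.044030 + 0.077350 + 0.072150 + 0.030030 = 0.223560
Keeping only the nearby quarry blast-present terms gives 0.102180, so
  P(nearby quarry blast | spike) = 0.102180 / 0.223560 ≈ 0.4571

P(nearby quarry blast | spike) ≈ 0.4571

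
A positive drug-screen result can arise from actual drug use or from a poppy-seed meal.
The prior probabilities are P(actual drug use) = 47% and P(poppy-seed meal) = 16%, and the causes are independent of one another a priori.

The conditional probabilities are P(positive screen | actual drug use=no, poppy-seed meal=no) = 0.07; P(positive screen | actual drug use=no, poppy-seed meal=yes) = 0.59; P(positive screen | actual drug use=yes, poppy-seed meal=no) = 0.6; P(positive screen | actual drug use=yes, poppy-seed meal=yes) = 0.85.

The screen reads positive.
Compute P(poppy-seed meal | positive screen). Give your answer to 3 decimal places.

P(poppy-seed meal | positive screen) ≈ 0.298

For the numerator, keep only poppy-seed meal=true terms: 0.050032 + 0.063920 = 0.113952
Denominator P(positive screen): 0.07×0.53×0.84 + 0.59×0.53×0.16 + 0.6×0.47×0.84 + 0.85×0.47×0.16 = 0.381996
Posterior = 0.113952 / 0.381996 ≈ 0.298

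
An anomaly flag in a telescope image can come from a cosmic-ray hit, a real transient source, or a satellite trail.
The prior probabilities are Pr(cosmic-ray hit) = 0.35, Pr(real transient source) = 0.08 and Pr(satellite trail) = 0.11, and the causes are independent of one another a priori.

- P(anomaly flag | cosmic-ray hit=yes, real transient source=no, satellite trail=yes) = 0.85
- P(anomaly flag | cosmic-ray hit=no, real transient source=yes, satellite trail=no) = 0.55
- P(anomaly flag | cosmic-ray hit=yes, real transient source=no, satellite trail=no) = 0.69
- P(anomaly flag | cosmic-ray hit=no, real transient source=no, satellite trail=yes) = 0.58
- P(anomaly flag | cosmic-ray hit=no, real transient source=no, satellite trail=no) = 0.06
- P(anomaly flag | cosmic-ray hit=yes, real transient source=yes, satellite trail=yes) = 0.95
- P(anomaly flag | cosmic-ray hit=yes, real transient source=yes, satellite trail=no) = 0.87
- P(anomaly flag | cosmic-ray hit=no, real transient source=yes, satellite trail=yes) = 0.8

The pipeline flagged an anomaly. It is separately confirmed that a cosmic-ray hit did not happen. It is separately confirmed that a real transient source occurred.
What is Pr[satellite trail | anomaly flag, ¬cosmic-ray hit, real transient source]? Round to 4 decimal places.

Pr[satellite trail | anomaly flag, ¬cosmic-ray hit, real transient source] ≈ 0.1524

P(anomaly flag | ¬cosmic-ray hit, real transient source) = 0.55*0.89 + 0.8*0.11 = 0.489500 + 0.088000 = 0.577500
The satellite trail-present share is 0.8*0.11 = 0.088000.
Hence the posterior is 0.088000/0.577500 ≈ 0.1524.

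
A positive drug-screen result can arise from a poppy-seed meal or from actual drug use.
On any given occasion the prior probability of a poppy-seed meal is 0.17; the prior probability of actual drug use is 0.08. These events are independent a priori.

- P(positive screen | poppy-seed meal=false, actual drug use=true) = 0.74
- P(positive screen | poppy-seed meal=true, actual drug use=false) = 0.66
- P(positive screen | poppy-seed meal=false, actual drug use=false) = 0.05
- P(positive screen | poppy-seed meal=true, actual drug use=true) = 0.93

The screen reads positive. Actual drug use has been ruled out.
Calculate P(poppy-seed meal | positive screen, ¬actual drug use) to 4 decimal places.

By total probability over both values of poppy-seed meal:
  P(positive screen | ¬actual drug use) = 0.05*0.83 + 0.66*0.17
        = 0.041500 + 0.112200 = 0.153700
The terms with poppy-seed meal present sum to 0.112200, so
  P(poppy-seed meal | positive screen, ¬actual drug use) = 0.112200 / 0.153700 ≈ 0.7300

P(poppy-seed meal | positive screen, ¬actual drug use) ≈ 0.7300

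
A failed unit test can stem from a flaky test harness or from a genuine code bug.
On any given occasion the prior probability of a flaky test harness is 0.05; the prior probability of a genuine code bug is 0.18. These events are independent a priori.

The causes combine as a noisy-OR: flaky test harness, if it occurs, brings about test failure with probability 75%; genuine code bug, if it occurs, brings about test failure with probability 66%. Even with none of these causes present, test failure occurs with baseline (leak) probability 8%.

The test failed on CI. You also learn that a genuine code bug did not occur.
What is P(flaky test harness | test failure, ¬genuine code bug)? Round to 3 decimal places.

P(flaky test harness | test failure, ¬genuine code bug) ≈ 0.336

Under noisy-OR, P(test failure | causes) = 1 − (1−0.08)·∏(1−qᵢ) over the active causes.
P(test failure | ¬genuine code bug) = 0.08*0.95 + 0.77*0.05 = 0.076000 + 0.038500 = 0.114500
Restricting to configurations with flaky test harness present: 0.77*0.05 = 0.038500.
P(flaky test harness | test failure, ¬genuine code bug) = 0.038500 / 0.114500 ≈ 0.336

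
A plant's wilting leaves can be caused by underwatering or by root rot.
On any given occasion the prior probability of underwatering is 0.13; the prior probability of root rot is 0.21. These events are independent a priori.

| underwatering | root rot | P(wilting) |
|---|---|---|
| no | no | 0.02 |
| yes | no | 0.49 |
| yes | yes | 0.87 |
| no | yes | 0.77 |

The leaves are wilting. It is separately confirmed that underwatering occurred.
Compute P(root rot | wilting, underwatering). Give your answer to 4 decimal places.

P(root rot | wilting, underwatering) ≈ 0.3206

Sum P(wilting|·) weighted by the priors over both values of root rot:
  P(wilting | underwatering) = 0.49*0.79 + 0.87*0.21
        = 0.387100 + 0.182700 = 0.569800
Keeping only the root rot-present terms gives 0.182700, so
  P(root rot | wilting, underwatering) = 0.182700 / 0.569800 ≈ 0.3206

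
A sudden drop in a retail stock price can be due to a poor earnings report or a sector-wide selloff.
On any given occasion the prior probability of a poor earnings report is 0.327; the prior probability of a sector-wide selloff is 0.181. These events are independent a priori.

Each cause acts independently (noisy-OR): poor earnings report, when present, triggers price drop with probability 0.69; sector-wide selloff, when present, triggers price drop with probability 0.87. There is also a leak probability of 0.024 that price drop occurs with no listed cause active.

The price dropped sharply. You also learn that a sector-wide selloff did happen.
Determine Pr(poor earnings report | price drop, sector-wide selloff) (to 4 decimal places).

Under noisy-OR, P(price drop | causes) = 1 − (1−0.024)·∏(1−qᵢ) over the active causes.
P(price drop | sector-wide selloff) = 0.87312·0.673 + 0.960667·0.327 = 0.587610 + 0.314138 = 0.901748
Of this, 0.314138 comes from 0.960667·0.327 (the poor earnings report=true cases).
So P(poor earnings report | price drop, sector-wide selloff) = 0.314138/0.901748 ≈ 0.3484.

Pr(poor earnings report | price drop, sector-wide selloff) ≈ 0.3484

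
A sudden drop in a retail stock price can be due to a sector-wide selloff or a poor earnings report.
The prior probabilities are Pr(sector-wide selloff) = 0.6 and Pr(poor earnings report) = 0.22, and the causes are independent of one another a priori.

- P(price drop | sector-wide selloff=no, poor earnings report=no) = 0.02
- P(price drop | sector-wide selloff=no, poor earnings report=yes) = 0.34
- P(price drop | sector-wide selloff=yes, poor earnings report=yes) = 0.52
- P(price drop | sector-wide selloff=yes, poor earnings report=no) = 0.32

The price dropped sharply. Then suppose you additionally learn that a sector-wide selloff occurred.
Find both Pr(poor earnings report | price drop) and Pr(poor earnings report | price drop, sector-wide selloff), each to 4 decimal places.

Pr(poor earnings report | price drop) ≈ 0.3872; Pr(poor earnings report | price drop, sector-wide selloff) ≈ 0.3143

P(price drop) = 0.02·0.4·0.78 + 0.34·0.4·0.22 + 0.32·0.6·0.78 + 0.52·0.6·0.22 = 0.006240 + 0.029920 + 0.149760 + 0.068640 = 0.254560
Of this, 0.098560 comes from 0.029920 + 0.068640 (the poor earnings report=true cases).
P(poor earnings report | price drop) = 0.098560 / 0.254560 ≈ 0.3872

With the extra evidence:
P(price drop | sector-wide selloff) = 0.32×0.78 + 0.52×0.22 = 0.249600 + 0.114400 = 0.364000
Of this, 0.114400 comes from 0.52×0.22 (the poor earnings report=true cases).
Hence the posterior is 0.114400/0.364000 ≈ 0.3143.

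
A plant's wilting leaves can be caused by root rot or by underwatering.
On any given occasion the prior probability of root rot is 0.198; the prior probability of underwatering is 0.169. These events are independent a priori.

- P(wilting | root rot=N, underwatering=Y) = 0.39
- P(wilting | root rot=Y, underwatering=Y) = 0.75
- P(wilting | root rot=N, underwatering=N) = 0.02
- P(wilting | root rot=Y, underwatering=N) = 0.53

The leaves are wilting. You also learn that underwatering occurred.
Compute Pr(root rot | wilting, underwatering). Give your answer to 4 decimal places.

P(wilting | underwatering) = 0.39·0.802 + 0.75·0.198 = 0.312780 + 0.148500 = 0.461280
The root rot-present share is 0.75·0.198 = 0.148500.
Hence the posterior is 0.148500/0.461280 ≈ 0.3219.

Pr(root rot | wilting, underwatering) ≈ 0.3219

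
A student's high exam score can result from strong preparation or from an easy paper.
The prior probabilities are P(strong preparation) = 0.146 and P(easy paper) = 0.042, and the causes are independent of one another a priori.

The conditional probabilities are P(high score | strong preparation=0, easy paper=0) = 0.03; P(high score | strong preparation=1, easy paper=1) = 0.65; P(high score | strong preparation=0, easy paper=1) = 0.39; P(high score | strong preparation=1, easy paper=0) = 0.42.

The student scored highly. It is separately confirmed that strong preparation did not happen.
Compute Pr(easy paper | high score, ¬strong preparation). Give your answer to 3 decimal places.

For the numerator, keep only easy paper=true terms: 0.39×0.042 = 0.016380
Normalizer over all consistent configurations: 0.03×0.958 + 0.39×0.042 = 0.045120
P(easy paper | high score, ¬strong preparation) = 0.016380/0.045120 ≈ 0.363

Pr(easy paper | high score, ¬strong preparation) ≈ 0.363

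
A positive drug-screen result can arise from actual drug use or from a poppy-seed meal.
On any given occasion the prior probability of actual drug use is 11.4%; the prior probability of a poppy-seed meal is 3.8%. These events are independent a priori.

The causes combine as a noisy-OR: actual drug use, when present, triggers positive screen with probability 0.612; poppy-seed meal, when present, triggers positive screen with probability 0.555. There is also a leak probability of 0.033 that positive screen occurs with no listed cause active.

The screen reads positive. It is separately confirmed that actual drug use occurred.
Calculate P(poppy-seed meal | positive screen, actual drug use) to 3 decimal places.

P(poppy-seed meal | positive screen, actual drug use) ≈ 0.050

Under noisy-OR, P(positive screen | causes) = 1 − (1−0.033)·∏(1−qᵢ) over the active causes.
Numerator (weight on configurations with poppy-seed meal): 0.833038*0.038 = 0.031655
The normalizing constant is 0.624804*0.962 + 0.833038*0.038 = 0.632716
P(poppy-seed meal | positive screen, actual drug use) = 0.031655/0.632716 ≈ 0.050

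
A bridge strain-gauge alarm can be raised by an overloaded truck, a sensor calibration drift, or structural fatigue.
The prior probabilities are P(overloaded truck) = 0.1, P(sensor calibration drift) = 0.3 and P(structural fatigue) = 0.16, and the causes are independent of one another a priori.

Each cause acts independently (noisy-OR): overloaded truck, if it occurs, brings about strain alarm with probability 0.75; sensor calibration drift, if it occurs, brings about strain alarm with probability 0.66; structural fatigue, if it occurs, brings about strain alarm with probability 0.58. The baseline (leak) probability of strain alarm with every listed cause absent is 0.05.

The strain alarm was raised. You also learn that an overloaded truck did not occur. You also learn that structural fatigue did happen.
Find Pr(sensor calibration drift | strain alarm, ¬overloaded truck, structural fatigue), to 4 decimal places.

Pr(sensor calibration drift | strain alarm, ¬overloaded truck, structural fatigue) ≈ 0.3813

Under noisy-OR, P(strain alarm | causes) = 1 − (1−0.05)·∏(1−qᵢ) over the active causes.
Enumerate both values of sensor calibration drift and weight by the priors:
  P(strain alarm | ¬overloaded truck, structural fatigue) = 0.601×0.7 + 0.86434×0.3
        = 0.420700 + 0.259302 = 0.680002
Keeping only the sensor calibration drift-present terms gives 0.259302, so
  P(sensor calibration drift | strain alarm, ¬overloaded truck, structural fatigue) = 0.259302 / 0.680002 ≈ 0.3813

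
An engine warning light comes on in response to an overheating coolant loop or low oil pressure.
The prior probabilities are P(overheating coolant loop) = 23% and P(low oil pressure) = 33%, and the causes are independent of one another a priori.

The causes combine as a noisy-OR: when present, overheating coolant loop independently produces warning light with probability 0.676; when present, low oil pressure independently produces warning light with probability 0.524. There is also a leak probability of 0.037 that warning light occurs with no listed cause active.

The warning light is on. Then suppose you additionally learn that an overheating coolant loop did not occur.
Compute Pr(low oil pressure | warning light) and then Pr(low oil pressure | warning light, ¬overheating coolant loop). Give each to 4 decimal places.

Pr(low oil pressure | warning light) ≈ 0.6178; Pr(low oil pressure | warning light, ¬overheating coolant loop) ≈ 0.8782

Under noisy-OR, P(warning light | causes) = 1 − (1−0.037)·∏(1−qᵢ) over the active causes.
Weight on low oil pressure=true, given the evidence: 0.137624 + 0.064627 = 0.202251
The normalizing constant is 0.037·0.77·0.67 + 0.541612·0.77·0.33 + 0.687988·0.23·0.67 + 0.851482·0.23·0.33 = 0.327358
P(low oil pressure | warning light) = 0.202251/0.327358 ≈ 0.6178

With the extra evidence:
By total probability over both values of low oil pressure:
  P(warning light | ¬overheating coolant loop) = 0.037×0.67 + 0.541612×0.33
        = 0.024790 + 0.178732 = 0.203522
The terms with low oil pressure present sum to 0.178732, so
  P(low oil pressure | warning light, ¬overheating coolant loop) = 0.178732 / 0.203522 ≈ 0.8782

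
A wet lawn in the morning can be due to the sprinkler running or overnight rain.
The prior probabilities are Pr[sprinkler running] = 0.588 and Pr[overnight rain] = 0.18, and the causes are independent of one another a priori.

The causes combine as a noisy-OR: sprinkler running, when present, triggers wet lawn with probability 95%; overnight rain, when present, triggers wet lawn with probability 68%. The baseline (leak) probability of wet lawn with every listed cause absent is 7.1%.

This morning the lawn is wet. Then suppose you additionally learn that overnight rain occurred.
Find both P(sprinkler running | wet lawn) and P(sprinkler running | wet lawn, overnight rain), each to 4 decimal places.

P(sprinkler running | wet lawn) ≈ 0.8811; P(sprinkler running | wet lawn, overnight rain) ≈ 0.6668

Under noisy-OR, P(wet lawn | causes) = 1 − (1−0.071)·∏(1−qᵢ) over the active causes.
By total probability over the 4 (sprinkler running, overnight rain) configurations:
  P(wet lawn) = 0.071*0.412*0.82 + 0.70272*0.412*0.18 + 0.95355*0.588*0.82 + 0.985136*0.588*0.18
        = 0.023987 + 0.052114 + 0.459764 + 0.104267 = 0.640132
The terms with sprinkler running present sum to 0.564031, so
  P(sprinkler running | wet lawn) = 0.564031 / 0.640132 ≈ 0.8811

With the extra evidence:
P(wet lawn | overnight rain) = 0.70272·0.412 + 0.985136·0.588 = 0.289521 + 0.579260 = 0.868781
Of this, 0.579260 comes from 0.985136·0.588 (the sprinkler running=true cases).
Hence the posterior is 0.579260/0.868781 ≈ 0.6668.
This is intercausal reasoning (explaining away): once overnight rain accounts for the wet lawn, sprinkler running becomes less likely.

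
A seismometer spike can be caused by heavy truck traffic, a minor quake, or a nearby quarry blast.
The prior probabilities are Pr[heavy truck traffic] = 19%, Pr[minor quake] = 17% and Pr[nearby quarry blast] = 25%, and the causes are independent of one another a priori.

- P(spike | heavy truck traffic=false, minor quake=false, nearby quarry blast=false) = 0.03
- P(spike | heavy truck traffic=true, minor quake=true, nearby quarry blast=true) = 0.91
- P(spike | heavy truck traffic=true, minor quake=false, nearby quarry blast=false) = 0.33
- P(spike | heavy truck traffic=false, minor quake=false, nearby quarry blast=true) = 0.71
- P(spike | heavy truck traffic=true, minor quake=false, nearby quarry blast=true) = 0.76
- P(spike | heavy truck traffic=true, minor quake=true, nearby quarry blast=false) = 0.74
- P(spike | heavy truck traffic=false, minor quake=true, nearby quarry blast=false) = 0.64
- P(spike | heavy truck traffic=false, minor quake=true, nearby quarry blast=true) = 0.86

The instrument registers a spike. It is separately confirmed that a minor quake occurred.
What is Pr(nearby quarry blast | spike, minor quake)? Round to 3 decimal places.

Pr(nearby quarry blast | spike, minor quake) ≈ 0.305

Enumerate the 4 (heavy truck traffic, nearby quarry blast) configurations and weight by the priors:
  P(spike | minor quake) = 0.64*0.81*0.75 + 0.86*0.81*0.25 + 0.74*0.19*0.75 + 0.91*0.19*0.25
        = 0.388800 + 0.174150 + 0.105450 + 0.043225 = 0.711625
The terms with nearby quarry blast present sum to 0.217375, so
  P(nearby quarry blast | spike, minor quake) = 0.217375 / 0.711625 ≈ 0.305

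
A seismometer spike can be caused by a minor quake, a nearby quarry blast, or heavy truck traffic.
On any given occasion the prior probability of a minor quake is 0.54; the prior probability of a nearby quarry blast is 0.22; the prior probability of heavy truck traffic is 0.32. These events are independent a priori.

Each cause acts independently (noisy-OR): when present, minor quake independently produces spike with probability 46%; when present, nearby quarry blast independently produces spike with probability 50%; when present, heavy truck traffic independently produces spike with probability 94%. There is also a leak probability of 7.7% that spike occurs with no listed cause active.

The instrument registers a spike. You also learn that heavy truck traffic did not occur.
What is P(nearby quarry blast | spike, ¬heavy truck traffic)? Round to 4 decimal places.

Under noisy-OR, P(spike | causes) = 1 − (1−0.077)·∏(1−qᵢ) over the active causes.
P(spike | ¬heavy truck traffic) = 0.077·0.46·0.78 + 0.5385·0.46·0.22 + 0.50158·0.54·0.78 + 0.75079·0.54·0.22 = 0.027628 + 0.054496 + 0.211265 + 0.089194 = 0.382583
Restricting to configurations with nearby quarry blast present: 0.054496 + 0.089194 = 0.143690.
So P(nearby quarry blast | spike, ¬heavy truck traffic) = 0.143690/0.382583 ≈ 0.3756.

P(nearby quarry blast | spike, ¬heavy truck traffic) ≈ 0.3756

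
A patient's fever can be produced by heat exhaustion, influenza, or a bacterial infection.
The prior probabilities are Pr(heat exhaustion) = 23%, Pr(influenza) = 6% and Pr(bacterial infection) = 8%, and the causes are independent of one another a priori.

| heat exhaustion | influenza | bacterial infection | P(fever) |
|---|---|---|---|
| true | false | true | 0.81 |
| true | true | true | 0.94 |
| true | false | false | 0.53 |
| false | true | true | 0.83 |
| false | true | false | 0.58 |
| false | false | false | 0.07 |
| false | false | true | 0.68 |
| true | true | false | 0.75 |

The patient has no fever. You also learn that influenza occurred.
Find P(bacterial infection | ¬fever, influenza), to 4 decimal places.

P(¬fever | influenza) = 0.42×0.77×0.92 + 0.17×0.77×0.08 + 0.25×0.23×0.92 + 0.06×0.23×0.08 = 0.297528 + 0.010472 + 0.052900 + 0.001104 = 0.362004
Of this, 0.011576 comes from 0.010472 + 0.001104 (the bacterial infection=true cases).
Hence the posterior is 0.011576/0.362004 ≈ 0.0320.

P(bacterial infection | ¬fever, influenza) ≈ 0.0320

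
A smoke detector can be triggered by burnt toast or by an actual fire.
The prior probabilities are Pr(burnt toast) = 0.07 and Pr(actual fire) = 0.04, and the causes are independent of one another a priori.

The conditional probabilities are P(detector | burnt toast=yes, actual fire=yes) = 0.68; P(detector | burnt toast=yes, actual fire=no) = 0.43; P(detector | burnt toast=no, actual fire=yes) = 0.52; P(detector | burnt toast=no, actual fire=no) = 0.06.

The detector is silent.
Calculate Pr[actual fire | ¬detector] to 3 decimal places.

Pr[actual fire | ¬detector] ≈ 0.021

Enumerate the 4 (burnt toast, actual fire) configurations and weight by the priors:
  P(¬detector) = 0.94·0.93·0.96 + 0.48·0.93·0.04 + 0.57·0.07·0.96 + 0.32·0.07·0.04
        = 0.839232 + 0.017856 + 0.038304 + 0.000896 = 0.896288
The terms with actual fire present sum to 0.018752, so
  P(actual fire | ¬detector) = 0.018752 / 0.896288 ≈ 0.021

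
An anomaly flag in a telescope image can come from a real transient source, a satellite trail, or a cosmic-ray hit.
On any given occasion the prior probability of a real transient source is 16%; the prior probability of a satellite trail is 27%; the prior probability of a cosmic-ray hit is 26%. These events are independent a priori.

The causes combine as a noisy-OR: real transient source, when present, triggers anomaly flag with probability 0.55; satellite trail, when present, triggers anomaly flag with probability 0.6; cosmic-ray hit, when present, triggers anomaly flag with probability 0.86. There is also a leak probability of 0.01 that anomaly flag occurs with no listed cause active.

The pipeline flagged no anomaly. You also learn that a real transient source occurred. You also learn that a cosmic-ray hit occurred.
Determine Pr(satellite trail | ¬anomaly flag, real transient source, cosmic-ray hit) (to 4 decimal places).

Under noisy-OR, P(anomaly flag | causes) = 1 − (1−0.01)·∏(1−qᵢ) over the active causes.
Sum P(¬anomaly flag|·) weighted by the priors over both values of satellite trail:
  P(¬anomaly flag | real transient source, cosmic-ray hit) = 0.06237×0.73 + 0.024948×0.27
        = 0.045530 + 0.006736 = 0.052266
Configurations with satellite trail contribute 0.006736, so
  P(satellite trail | ¬anomaly flag, real transient source, cosmic-ray hit) = 0.006736 / 0.052266 ≈ 0.1289

Pr(satellite trail | ¬anomaly flag, real transient source, cosmic-ray hit) ≈ 0.1289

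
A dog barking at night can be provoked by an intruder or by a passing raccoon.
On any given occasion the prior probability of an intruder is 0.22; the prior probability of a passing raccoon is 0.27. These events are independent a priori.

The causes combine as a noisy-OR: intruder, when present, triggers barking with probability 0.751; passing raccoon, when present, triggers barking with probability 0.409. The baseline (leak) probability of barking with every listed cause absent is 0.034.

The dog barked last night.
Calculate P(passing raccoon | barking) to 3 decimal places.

P(passing raccoon | barking) ≈ 0.500

Under noisy-OR, P(barking | causes) = 1 − (1−0.034)·∏(1−qᵢ) over the active causes.
Enumerate the 4 (intruder, passing raccoon) configurations and weight by the priors:
  P(barking) = 0.034×0.78×0.73 + 0.429094×0.78×0.27 + 0.759466×0.22×0.73 + 0.857844×0.22×0.27
        = 0.019360 + 0.090367 + 0.121970 + 0.050956 = 0.282653
Keeping only the passing raccoon-present terms gives 0.141323, so
  P(passing raccoon | barking) = 0.141323 / 0.282653 ≈ 0.500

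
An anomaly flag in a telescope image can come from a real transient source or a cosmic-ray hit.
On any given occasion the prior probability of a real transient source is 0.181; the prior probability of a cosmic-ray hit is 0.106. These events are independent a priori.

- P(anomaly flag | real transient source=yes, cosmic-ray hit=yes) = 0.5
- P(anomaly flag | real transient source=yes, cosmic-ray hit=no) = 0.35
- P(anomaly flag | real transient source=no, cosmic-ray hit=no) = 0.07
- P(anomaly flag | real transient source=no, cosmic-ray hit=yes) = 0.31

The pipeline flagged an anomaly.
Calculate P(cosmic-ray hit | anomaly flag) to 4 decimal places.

Numerator (weight on configurations with cosmic-ray hit): 0.026912 + 0.009593 = 0.036505
Normalizer over all consistent configurations: 0.07*0.819*0.894 + 0.31*0.819*0.106 + 0.35*0.181*0.894 + 0.5*0.181*0.106 = 0.144393
P(cosmic-ray hit | anomaly flag) = 0.036505/0.144393 ≈ 0.2528

P(cosmic-ray hit | anomaly flag) ≈ 0.2528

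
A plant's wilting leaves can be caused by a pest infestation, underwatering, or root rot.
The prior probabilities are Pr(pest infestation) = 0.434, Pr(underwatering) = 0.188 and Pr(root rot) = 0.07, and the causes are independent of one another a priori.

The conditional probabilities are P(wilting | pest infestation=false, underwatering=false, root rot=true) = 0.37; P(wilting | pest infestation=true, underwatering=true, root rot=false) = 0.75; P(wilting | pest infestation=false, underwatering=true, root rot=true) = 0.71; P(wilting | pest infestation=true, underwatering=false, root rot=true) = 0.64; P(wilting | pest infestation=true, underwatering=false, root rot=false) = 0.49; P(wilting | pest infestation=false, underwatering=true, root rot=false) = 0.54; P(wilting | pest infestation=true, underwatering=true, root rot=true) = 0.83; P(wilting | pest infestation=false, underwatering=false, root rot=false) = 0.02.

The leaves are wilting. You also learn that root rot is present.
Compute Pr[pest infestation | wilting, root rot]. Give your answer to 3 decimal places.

Pr[pest infestation | wilting, root rot] ≈ 0.544

Numerator (weight on configurations with pest infestation): 0.225541 + 0.067721 = 0.293262
Denominator P(wilting | root rot): 0.37·0.566·0.812 + 0.71·0.566·0.188 + 0.64·0.434·0.812 + 0.83·0.434·0.188 = 0.538861
P(pest infestation | wilting, root rot) = 0.293262/0.538861 ≈ 0.544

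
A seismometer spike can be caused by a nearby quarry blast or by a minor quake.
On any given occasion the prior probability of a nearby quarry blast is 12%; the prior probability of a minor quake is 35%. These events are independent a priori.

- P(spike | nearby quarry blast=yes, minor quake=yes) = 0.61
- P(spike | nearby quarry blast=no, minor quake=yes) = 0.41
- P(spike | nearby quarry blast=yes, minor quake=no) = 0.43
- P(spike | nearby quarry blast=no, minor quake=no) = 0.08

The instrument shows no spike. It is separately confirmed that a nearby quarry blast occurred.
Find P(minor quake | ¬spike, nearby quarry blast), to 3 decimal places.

P(minor quake | ¬spike, nearby quarry blast) ≈ 0.269

Numerator (weight on configurations with minor quake): 0.39*0.35 = 0.136500
Denominator P(¬spike | nearby quarry blast): 0.57*0.65 + 0.39*0.35 = 0.507000
P(minor quake | ¬spike, nearby quarry blast) = 0.136500/0.507000 ≈ 0.269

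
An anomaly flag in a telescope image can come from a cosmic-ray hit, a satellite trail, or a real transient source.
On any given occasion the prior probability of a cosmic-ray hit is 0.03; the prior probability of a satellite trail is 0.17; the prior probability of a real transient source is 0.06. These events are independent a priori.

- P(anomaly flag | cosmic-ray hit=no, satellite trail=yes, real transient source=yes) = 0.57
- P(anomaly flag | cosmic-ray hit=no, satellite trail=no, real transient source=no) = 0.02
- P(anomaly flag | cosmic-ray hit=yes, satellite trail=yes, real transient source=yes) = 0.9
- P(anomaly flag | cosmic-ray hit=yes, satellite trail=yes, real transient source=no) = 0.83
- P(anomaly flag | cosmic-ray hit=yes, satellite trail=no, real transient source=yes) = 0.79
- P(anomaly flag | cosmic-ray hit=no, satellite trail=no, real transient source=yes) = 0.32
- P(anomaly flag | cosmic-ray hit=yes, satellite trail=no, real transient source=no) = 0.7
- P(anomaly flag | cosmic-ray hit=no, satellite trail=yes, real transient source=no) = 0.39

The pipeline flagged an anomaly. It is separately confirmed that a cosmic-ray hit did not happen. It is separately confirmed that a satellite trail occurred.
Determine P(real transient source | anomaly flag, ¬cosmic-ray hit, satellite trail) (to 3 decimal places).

P(real transient source | anomaly flag, ¬cosmic-ray hit, satellite trail) ≈ 0.085

By total probability over both values of real transient source:
  P(anomaly flag | ¬cosmic-ray hit, satellite trail) = 0.39·0.94 + 0.57·0.06
        = 0.366600 + 0.034200 = 0.400800
Keeping only the real transient source-present terms gives 0.034200, so
  P(real transient source | anomaly flag, ¬cosmic-ray hit, satellite trail) = 0.034200 / 0.400800 ≈ 0.085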